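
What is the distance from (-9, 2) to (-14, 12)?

d = sqrt((-14 - -9)^2 + (12 - 2)^2)
d = sqrt(-5^2 + 10^2)
d = sqrt(25 + 100)
d = sqrt(125) = 5*sqrt(5)

5*sqrt(5)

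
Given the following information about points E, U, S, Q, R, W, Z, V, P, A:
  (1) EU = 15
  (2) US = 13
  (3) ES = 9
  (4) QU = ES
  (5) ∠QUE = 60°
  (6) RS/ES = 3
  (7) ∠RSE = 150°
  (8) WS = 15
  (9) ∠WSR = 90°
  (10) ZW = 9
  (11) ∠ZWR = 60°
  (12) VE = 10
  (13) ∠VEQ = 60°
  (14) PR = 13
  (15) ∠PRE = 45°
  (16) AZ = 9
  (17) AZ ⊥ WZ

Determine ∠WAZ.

Step 1: By the law of cosines on triangle AZW: AW² = 9² + 9² − 2·9·9·cos(90°) = 162, so AW = 9·√2.
Step 2: By the inverse law of cosines on triangle WAZ: cos(∠WAZ) = ((9·√2)² + 9² − 9²) / (2·9·√2·9) = 162/229.1 = 0.7071, so ∠WAZ = 45°.

Therefore, the measure of angle ∠WAZ = 45°.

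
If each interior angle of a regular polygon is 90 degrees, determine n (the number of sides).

Each interior angle of a regular n-gon is (n - 2) * 180 / n.
Setting this equal to 90:
(n - 2) * 180 / n = 90
Each exterior angle = 180 - 90 = 90 degrees.
Since exterior angles sum to 360: n = 360 / 90 = 4.

4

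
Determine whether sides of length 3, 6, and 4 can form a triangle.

Check all three triangle inequalities:
3 + 6 = 9 > 4 ✓
3 + 4 = 7 > 6 ✓
6 + 4 = 10 > 3 ✓
All conditions hold, so these sides form a valid triangle.

Yes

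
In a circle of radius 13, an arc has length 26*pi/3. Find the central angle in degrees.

θ = 360 × 26*pi/3 / (2π × 13) = 120° (rearranging arc length formula).

120°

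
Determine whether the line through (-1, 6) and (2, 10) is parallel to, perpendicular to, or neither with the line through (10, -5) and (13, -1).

Slope of line 1: m1 = (10 - 6)/(2 - -1) = 4/3 = 4/3
Slope of line 2: m2 = (-1 - -5)/(13 - 10) = 4/3 = 4/3
Two lines are parallel if and only if they have equal slopes (or both are vertical).
Here m1 = m2 = 4/3, confirming the lines are parallel.

Parallel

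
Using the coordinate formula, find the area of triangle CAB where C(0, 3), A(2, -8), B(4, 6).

Using the Shoelace formula for a triangle:
Area = (1/2)|x0(y1 - y2) + x1(y2 - y0) + x2(y0 - y1)|
Area = (1/2)|0(-8 - 6) + 2(6 - 3) + 4(3 - -8)|
Area = (1/2)|0 + 6 + 44|
Area = (1/2)|50|
Area = (1/2)(50)
Area = 25

25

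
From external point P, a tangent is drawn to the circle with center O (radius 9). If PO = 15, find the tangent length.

tangent = √(d² - r²) = √(15² - 9²) = √(225 - 81) = √144 = 12

12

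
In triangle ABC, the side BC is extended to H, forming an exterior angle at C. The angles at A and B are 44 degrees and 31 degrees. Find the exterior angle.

The interior angle at C is 180 - 44 - 31 = 105 degrees.
The exterior angle and interior angle at C are supplementary:
Exterior angle = 180 - 105 = 75 degrees.

75 degrees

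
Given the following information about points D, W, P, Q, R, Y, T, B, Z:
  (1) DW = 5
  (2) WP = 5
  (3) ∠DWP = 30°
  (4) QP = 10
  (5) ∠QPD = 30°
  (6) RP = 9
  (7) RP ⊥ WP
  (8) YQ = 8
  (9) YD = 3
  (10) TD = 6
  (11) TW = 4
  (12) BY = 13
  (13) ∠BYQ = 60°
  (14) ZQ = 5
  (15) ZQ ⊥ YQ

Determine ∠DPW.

Step 1: By the law of cosines on triangle PWD: PD² = 5² + 5² − 2·5·5·cos(30°) = 6.7, so PD ≈ 2.59.
Step 2: By the inverse law of cosines on triangle DPW: cos(∠DPW) = (2.59² + 5² − 5²) / (2·2.59·5) = 6.7/25.88 = 0.2588, so ∠DPW = 75°.

Therefore, the measure of angle ∠DPW = 75°.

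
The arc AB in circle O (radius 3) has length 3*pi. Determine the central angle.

Arc length L = 2πr × θ/360, so θ = 360L / (2πr).
θ = 360 × 3*pi / (2π × 3)
θ = 180°
θ = 180°

180°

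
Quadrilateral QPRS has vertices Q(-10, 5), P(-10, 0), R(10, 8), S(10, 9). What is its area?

Using the Shoelace formula for a quadrilateral (vertices in order):
Area = (1/2)|sum of (x_i * y_(i+1) - x_(i+1) * y_i)|
Terms: (-10*0 - -10*5) = 50, (-10*8 - 10*0) = -80, (10*9 - 10*8) = 10, (10*5 - -10*9) = 140
Sum = 120
Area = (1/2)(120) = 60

60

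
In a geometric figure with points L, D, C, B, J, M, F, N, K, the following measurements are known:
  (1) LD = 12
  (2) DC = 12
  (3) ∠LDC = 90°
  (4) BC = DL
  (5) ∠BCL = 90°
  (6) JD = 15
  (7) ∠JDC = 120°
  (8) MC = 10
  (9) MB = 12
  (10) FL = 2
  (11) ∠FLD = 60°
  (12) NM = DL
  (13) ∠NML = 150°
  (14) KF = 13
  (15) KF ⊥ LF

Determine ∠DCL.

Step 1: By the law of cosines on triangle CDL: CL² = 12² + 12² − 2·12·12·cos(90°) = 288, so CL = 12·√2.
Step 2: By the inverse law of cosines on triangle DCL: cos(∠DCL) = (12² + (12·√2)² − 12²) / (2·12·12·√2) = 288/407.29 = 0.7071, so ∠DCL = 45°.

Therefore, the measure of angle ∠DCL = 45°.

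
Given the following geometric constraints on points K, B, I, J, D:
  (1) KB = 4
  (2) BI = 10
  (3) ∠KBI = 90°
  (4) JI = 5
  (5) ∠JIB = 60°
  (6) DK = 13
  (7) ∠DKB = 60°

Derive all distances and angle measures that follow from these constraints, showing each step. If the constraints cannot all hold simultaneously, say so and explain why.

The constraints are consistent.

Step 1: From KB = 4, BI = 10, and ∠KBI = 90°, by the law of cosines:
  KI² = KB² + BI² - 2·KB·BI·cos(90°) = 16 + 100 - 0 = 116
  KI = 2·√29

Step 2: From BI = 10, IJ = 5, and ∠BIJ = 60°, by the law of cosines:
  BJ² = BI² + IJ² - 2·BI·IJ·cos(60°) = 100 + 25 - 50 = 75
  BJ = 5·√3

Step 3: From BK = 4, KD = 13, and ∠BKD = 60°, by the law of cosines:
  BD² = BK² + KD² - 2·BK·KD·cos(60°) = 16 + 169 - 52 = 133
  BD = √133

Step 4: From KB = 4, KI = 2·√29, BI = 10, by the inverse law of cosines:
  cos(∠BKI) = (KB² + KI² - BI²) / (2·KB·KI)
  ∠BKI = 68.2°

Step 5: From BD = √133, BK = 4, DK = 13, by the inverse law of cosines:
  cos(∠DBK) = (BD² + BK² - DK²) / (2·BD·BK)
  ∠DBK = 102.52°

Step 6: From BI = 10, BJ = 5·√3, IJ = 5, by the inverse law of cosines:
  cos(∠IBJ) = (BI² + BJ² - IJ²) / (2·BI·BJ)
  ∠IBJ = 30°

Step 7: From IB = 10, IK = 2·√29, BK = 4, by the inverse law of cosines:
  cos(∠BIK) = (IB² + IK² - BK²) / (2·IB·IK)
  ∠BIK = 21.8°

Step 8: From JB = 5·√3, JI = 5, BI = 10, by the inverse law of cosines:
  cos(∠BJI) = (JB² + JI² - BI²) / (2·JB·JI)
  ∠BJI = 90°

Step 9: From DB = √133, DK = 13, BK = 4, by the inverse law of cosines:
  cos(∠BDK) = (DB² + DK² - BK²) / (2·DB·DK)
  ∠BDK = 17.48°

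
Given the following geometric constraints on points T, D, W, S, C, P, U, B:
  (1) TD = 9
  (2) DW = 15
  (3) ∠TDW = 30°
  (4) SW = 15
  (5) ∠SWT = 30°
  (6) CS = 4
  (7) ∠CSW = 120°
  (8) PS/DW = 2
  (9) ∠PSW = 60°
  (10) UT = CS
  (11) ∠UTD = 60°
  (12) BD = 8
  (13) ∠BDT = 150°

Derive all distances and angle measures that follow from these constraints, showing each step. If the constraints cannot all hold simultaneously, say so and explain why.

The constraints are consistent.

From the given relations:
  PS = 2·DW = 2·15 = 30
  UT = CS = 4

Step 1: From TD = 9, DW = 15, and ∠TDW = 30°, by the law of cosines:
  TW² = TD² + DW² - 2·TD·DW·cos(30°) = 81 + 225 - 233.8 = 72.17
  TW ≈ 8.5

Step 2: From TD = 9, DB = 8, and ∠TDB = 150°, by the law of cosines:
  TB² = TD² + DB² - 2·TD·DB·cos(150°) = 81 + 64 + 124.7 = 269.7
  TB ≈ 16.42

Step 3: From DT = 9, TU = 4, and ∠DTU = 60°, by the law of cosines:
  DU² = DT² + TU² - 2·DT·TU·cos(60°) = 81 + 16 - 36 = 61
  DU = √61

Step 4: From WS = 15, SC = 4, and ∠WSC = 120°, by the law of cosines:
  WC² = WS² + SC² - 2·WS·SC·cos(120°) = 225 + 16 + 60 = 301
  WC ≈ 17.35

Step 5: From WS = 15, SP = 30, and ∠WSP = 60°, by the law of cosines:
  WP² = WS² + SP² - 2·WS·SP·cos(60°) = 225 + 900 - 450 = 675
  WP = 15·√3

Step 6: From TW = 8.5, WS = 15, and ∠TWS = 30°, by the law of cosines:
  TS² = TW² + WS² - 2·TW·WS·cos(30°) = 72.17 + 225 - 220.7 = 76.45
  TS ≈ 8.74

Step 7: From TB = 16.42, TD = 9, BD = 8, by the inverse law of cosines:
  cos(∠BTD) = (TB² + TD² - BD²) / (2·TB·TD)
  ∠BTD = 14.1°

Step 8: From TD = 9, TW = 8.5, DW = 15, by the inverse law of cosines:
  cos(∠DTW) = (TD² + TW² - DW²) / (2·TD·TW)
  ∠DTW = 118.02°

Step 9: From DT = 9, DU = √61, TU = 4, by the inverse law of cosines:
  cos(∠TDU) = (DT² + DU² - TU²) / (2·DT·DU)
  ∠TDU = 26.33°

Step 10: From WC = 17.35, WS = 15, CS = 4, by the inverse law of cosines:
  cos(∠CWS) = (WC² + WS² - CS²) / (2·WC·WS)
  ∠CWS = 11.52°

Step 11: From WD = 15, WT = 8.5, DT = 9, by the inverse law of cosines:
  cos(∠DWT) = (WD² + WT² - DT²) / (2·WD·WT)
  ∠DWT = 31.98°

Step 12: From WP = 15·√3, WS = 15, PS = 30, by the inverse law of cosines:
  cos(∠PWS) = (WP² + WS² - PS²) / (2·WP·WS)
  ∠PWS = 90°

Step 13: From CS = 4, CW = 17.35, SW = 15, by the inverse law of cosines:
  cos(∠SCW) = (CS² + CW² - SW²) / (2·CS·CW)
  ∠SCW = 48.48°

Step 14: From PS = 30, PW = 15·√3, SW = 15, by the inverse law of cosines:
  cos(∠SPW) = (PS² + PW² - SW²) / (2·PS·PW)
  ∠SPW = 30°

Step 15: From UD = √61, UT = 4, DT = 9, by the inverse law of cosines:
  cos(∠DUT) = (UD² + UT² - DT²) / (2·UD·UT)
  ∠DUT = 93.67°

Step 16: From BD = 8, BT = 16.42, DT = 9, by the inverse law of cosines:
  cos(∠DBT) = (BD² + BT² - DT²) / (2·BD·BT)
  ∠DBT = 15.9°

Step 17: From TS = 8.74, TW = 8.5, SW = 15, by the inverse law of cosines:
  cos(∠STW) = (TS² + TW² - SW²) / (2·TS·TW)
  ∠STW = 120.94°

Step 18: From ST = 8.74, SW = 15, TW = 8.5, by the inverse law of cosines:
  cos(∠TSW) = (ST² + SW² - TW²) / (2·ST·SW)
  ∠TSW = 29.06°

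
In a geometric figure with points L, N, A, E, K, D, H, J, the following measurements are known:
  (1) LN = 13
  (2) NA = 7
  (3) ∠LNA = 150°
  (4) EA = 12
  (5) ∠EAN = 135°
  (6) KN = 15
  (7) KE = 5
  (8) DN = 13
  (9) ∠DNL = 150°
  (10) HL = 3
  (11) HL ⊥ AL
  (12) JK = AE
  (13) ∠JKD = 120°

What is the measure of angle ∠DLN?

Step 1: By the law of cosines on triangle LND: LD² = 13² + 13² − 2·13·13·cos(150°) = 630.72, so LD ≈ 25.11.
Step 2: By the inverse law of cosines on triangle DLN: cos(∠DLN) = (25.11² + 13² − 13²) / (2·25.11·13) = 630.72/652.97 = 0.9659, so ∠DLN = 15°.

Therefore, the measure of angle ∠DLN = 15°.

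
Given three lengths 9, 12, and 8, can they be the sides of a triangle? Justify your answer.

Yes.
The triangle inequality requires that the sum of any two sides exceeds the third.
Here 8 + 9 = 17 > 12, so the condition is met.

Yes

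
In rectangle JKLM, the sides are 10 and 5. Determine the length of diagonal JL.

Using the Pythagorean theorem:
d² = 10² + 5² = 100 + 25 = 125
d = sqrt(125) = 5*sqrt(5)

5*sqrt(5)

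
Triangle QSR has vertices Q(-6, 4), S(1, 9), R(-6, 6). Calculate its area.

Using the Shoelace formula for a triangle:
Area = (1/2)|x0(y1 - y2) + x1(y2 - y0) + x2(y0 - y1)|
Area = (1/2)|-6(9 - 6) + 1(6 - 4) + -6(4 - 9)|
Area = (1/2)|-18 + 2 + 30|
Area = (1/2)|14|
Area = (1/2)(14)
Area = 7

7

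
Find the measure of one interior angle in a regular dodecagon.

Each interior angle of a regular n-gon is (n - 2) * 180 / n.
For n = 12: (12 - 2) * 180 / 12 = 1800/12 = 150 degrees.

150 degrees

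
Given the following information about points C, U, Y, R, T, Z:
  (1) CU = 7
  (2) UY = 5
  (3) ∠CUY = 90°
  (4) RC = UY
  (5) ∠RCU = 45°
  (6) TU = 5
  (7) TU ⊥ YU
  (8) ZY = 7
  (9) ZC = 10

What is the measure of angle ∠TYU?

Step 1: By the law of cosines on triangle YUT: YT² = 5² + 5² − 2·5·5·cos(90°) = 50, so YT = 5·√2.
Step 2: By the inverse law of cosines on triangle TYU: cos(∠TYU) = ((5·√2)² + 5² − 5²) / (2·5·√2·5) = 50/70.71 = 0.7071, so ∠TYU = 45°.

Therefore, the measure of angle ∠TYU = 45°.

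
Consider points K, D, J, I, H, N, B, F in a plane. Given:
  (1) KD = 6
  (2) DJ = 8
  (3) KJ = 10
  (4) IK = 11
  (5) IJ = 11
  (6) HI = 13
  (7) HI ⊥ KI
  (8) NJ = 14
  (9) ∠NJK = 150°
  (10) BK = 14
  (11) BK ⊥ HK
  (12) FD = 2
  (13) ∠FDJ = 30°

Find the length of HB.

Step 1: By the law of cosines on triangle HIK: HK² = 13² + 11² − 2·13·11·cos(90°) = 290, so HK ≈ 17.03.
Step 2: By the law of cosines on triangle HKB: HB² = 17.03² + 14² − 2·17.03·14·cos(90°) = 486, so HB = 9·√6.

Therefore, the length of HB = 9·√6.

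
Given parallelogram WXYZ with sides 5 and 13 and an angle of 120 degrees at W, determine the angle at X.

Consecutive angles are supplementary: angle X = 180 - 120 = 60 degrees.

60 degrees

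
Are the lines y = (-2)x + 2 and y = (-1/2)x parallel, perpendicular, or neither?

Slope of line 1: m1 = -2
Slope of line 2: m2 = -1/2
m1 != m2 (-2 != -1/2), so not parallel.
m1 * m2 = (-2) * (-1/2) = 1 != -1, so not perpendicular.
The lines are neither parallel nor perpendicular.

Neither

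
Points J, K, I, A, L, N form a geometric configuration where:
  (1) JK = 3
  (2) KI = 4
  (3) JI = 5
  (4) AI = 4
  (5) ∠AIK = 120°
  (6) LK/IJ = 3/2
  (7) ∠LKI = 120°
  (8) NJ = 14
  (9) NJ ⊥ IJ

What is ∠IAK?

Step 1: By the law of cosines on triangle AIK: AK² = 4² + 4² − 2·4·4·cos(120°) = 48, so AK = 4·√3.
Step 2: By the inverse law of cosines on triangle IAK: cos(∠IAK) = (4² + (4·√3)² − 4²) / (2·4·4·√3) = 48/55.43 = 0.866, so ∠IAK = 30°.

Therefore, the measure of angle ∠IAK = 30°.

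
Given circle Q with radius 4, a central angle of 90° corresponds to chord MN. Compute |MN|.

Drop a perpendicular from the center to the chord, bisecting both the chord and the central angle.
Each half-chord = r sin(θ/2) = 4 sin(45°).
The full chord = 2 × 4 × sin(45°) = 4*sqrt(2).

4*sqrt(2)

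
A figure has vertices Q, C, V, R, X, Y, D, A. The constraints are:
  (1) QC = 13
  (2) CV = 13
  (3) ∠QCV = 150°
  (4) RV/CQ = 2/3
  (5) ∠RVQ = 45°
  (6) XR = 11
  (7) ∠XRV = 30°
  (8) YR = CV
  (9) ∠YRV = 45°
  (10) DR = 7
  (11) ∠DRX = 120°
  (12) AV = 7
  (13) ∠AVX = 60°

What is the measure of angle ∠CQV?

Step 1: By the law of cosines on triangle QCV: QV² = 13² + 13² − 2·13·13·cos(150°) = 630.72, so QV ≈ 25.11.
Step 2: By the inverse law of cosines on triangle CQV: cos(∠CQV) = (13² + 25.11² − 13²) / (2·13·25.11) = 630.72/652.97 = 0.9659, so ∠CQV = 15°.

Therefore, the measure of angle ∠CQV = 15°.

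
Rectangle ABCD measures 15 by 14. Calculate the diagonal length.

Using the Pythagorean theorem:
d² = 15² + 14² = 225 + 196 = 421
d = sqrt(421)

sqrt(421)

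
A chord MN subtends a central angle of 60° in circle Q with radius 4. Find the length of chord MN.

Chord length = 2r sin(θ/2)
= 2 × 4 × sin(60°/2)
= 2 × 4 × sin(30°)
= 4

4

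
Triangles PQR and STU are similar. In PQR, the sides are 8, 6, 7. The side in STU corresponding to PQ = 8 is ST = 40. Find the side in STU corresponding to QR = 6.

k = 40/8 = 5. TU = 5 * 6 = 30.

30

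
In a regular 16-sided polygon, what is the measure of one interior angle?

Each interior angle of a regular n-gon is (n - 2) * 180 / n.
For n = 16: (16 - 2) * 180 / 16 = 2520/16 = 315/2 degrees.

315/2 degrees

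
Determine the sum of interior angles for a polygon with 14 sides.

The sum of interior angles of an n-sided polygon is (n - 2) * 180.
For n = 14: (14 - 2) * 180 = 12 * 180 = 2160 degrees.

2160 degrees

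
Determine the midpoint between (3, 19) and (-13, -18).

M = ((x₁ + x₂)/2, (y₁ + y₂)/2)
= ((3 + -13)/2, (19 + -18)/2)
= (-10/2, 1/2) = (-5, 1/2)

(-5, 1/2)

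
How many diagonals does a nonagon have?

The number of diagonals in an n-gon is n(n - 3)/2.
For n = 9: 9(9 - 3)/2 = 9 × 6 / 2 = 27.

27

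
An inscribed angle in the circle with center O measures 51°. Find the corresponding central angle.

The inscribed angle theorem states that a central angle is always twice any inscribed angle that subtends the same arc.
Since the inscribed angle is 51°, the central angle = 2 × 51° = 102°.

102°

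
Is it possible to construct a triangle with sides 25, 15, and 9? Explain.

Check the triangle inequality: 15 + 9 = 24 ≤ 25.
Since the sum of two sides does not exceed the third, no triangle can be formed.

No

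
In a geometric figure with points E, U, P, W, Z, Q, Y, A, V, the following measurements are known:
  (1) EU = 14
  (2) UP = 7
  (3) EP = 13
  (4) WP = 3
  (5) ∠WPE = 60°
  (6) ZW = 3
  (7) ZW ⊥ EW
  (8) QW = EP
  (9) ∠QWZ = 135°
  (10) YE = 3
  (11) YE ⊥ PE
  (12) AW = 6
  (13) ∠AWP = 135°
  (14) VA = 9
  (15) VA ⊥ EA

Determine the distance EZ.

Step 1: By the law of cosines on triangle EPW: EW² = 13² + 3² − 2·13·3·cos(60°) = 139, so EW = √139.
Step 2: By the law of cosines on triangle EWZ: EZ² = √139² + 3² − 2·√139·3·cos(90°) = 148, so EZ = 2·√37.

Therefore, the length of EZ = 2·√37.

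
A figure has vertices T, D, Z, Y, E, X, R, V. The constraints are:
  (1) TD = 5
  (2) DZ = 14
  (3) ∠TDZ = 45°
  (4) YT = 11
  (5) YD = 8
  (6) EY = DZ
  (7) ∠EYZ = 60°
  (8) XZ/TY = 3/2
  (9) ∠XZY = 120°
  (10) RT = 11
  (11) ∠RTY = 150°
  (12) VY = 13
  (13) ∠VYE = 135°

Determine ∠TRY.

Step 1: By the law of cosines on triangle RTY: RY² = 11² + 11² − 2·11·11·cos(150°) = 451.58, so RY ≈ 21.25.
Step 2: By the inverse law of cosines on triangle TRY: cos(∠TRY) = (11² + 21.25² − 11²) / (2·11·21.25) = 451.58/467.51 = 0.9659, so ∠TRY = 15°.

Therefore, the measure of angle ∠TRY = 15°.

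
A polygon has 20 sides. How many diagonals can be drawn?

The number of diagonals in an n-gon is n(n - 3)/2.
For n = 20: 20(20 - 3)/2 = 20 × 17 / 2 = 170.

170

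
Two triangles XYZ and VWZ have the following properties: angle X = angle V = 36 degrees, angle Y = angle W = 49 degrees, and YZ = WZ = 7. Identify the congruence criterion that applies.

Consider the given information: angle X = angle V = 36 degrees, angle Y = angle W = 49 degrees, and YZ = WZ = 7
This is not SAS or ASA: SAS requires two sides and the included angle between them. ASA requires two angles and the side between them.
The correct criterion is AAS. Two pairs of corresponding angles and a non-included side are equal (Angle-Angle-Side).

AAS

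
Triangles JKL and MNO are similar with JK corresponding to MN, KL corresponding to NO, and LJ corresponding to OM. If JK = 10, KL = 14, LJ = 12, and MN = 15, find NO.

Similar triangles have proportional sides. Setting up the proportion:
MN / JK = NO / KL
15 / 10 = NO / 14
NO = 14 * 15 / 10 = 21.

21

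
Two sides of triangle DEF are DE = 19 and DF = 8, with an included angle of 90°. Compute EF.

By the law of cosines: EF^2 = DE^2 + DF^2 - 2*DE*DF*cos(D)
EF^2 = 19^2 + 8^2 - 2*19*8*cos(90°)
EF^2 = 361 + 64 - 304*(0)
EF^2 = 425
EF = 5*sqrt(17)

5*sqrt(17)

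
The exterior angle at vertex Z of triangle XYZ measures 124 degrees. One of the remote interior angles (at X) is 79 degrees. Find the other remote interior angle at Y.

angle Y = 124 - 79 = 45 degrees (exterior angle theorem).

45 degrees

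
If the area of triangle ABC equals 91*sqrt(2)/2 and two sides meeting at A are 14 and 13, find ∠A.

From the SAS area formula Area = (1/2)ab sin(C), rearranging gives sin(C) = 2*Area/(ab).
sin(C) = 2 * 91*sqrt(2)/2 / (182) = sqrt(2)/2.
Therefore C = arcsin(sqrt(2)/2) = 45°.
Since sin(180° - C) = sin(C), the obtuse angle 135° gives the same area, so C = 45° or C = 135°.

45° or 135°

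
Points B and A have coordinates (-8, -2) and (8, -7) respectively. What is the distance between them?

d = sqrt((16)^2 + (-5)^2) = sqrt(281)

sqrt(281)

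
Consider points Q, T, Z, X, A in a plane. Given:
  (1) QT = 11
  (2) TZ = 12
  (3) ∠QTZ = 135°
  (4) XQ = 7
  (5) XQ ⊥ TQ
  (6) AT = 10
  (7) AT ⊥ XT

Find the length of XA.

Step 1: By the law of cosines on triangle XQT: XT² = 7² + 11² − 2·7·11·cos(90°) = 170, so XT = √170.
Step 2: By the law of cosines on triangle XTA: XA² = √170² + 10² − 2·√170·10·cos(90°) = 270, so XA = 3·√30.

Therefore, the length of XA = 3·√30.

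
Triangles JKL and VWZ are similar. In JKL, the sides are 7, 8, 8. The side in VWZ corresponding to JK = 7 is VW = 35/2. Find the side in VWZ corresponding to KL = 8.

Similar triangles have proportional sides. Setting up the proportion:
VW / JK = WZ / KL
35/2 / 7 = WZ / 8
WZ = 8 * 35/2 / 7 = 20.

20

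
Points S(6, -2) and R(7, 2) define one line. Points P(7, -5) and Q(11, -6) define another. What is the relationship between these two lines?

Slope of line 1: m1 = (2 - -2)/(7 - 6) = 4/1 = 4
Slope of line 2: m2 = (-6 - -5)/(11 - 7) = -1/4 = -1/4
m1 * m2 = -1, so perpendicular.

Perpendicular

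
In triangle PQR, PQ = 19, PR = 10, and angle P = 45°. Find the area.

When two sides and the included angle are known, the area formula is (1/2)ab sin(C).
The height from one side to the opposite vertex is 10 sin(45°) = 5*sqrt(2).
Area = (1/2) * 19 * 5*sqrt(2) = 95*sqrt(2)/2.

95*sqrt(2)/2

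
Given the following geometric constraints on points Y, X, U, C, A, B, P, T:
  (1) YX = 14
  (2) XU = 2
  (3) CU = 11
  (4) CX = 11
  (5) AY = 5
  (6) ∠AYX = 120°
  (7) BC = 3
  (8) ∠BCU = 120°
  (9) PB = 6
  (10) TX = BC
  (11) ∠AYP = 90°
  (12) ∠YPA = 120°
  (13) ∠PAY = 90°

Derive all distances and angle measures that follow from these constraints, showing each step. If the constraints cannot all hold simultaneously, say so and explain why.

These constraints are not satisfiable: (11), (12) and (13) are the three interior angles of triangle AYP, which must sum to 180°, but 90° + 120° + 90° = 300°. No planar figure meets all of them, so nothing further can be derived.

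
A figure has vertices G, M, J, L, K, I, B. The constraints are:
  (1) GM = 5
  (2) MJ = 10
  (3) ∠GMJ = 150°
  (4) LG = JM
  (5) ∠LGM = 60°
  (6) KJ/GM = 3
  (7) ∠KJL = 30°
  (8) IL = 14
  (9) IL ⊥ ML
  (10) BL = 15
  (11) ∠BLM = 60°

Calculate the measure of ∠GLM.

From the given relations: LG = JM = 10.
Step 1: By the law of cosines on triangle LGM: LM² = 10² + 5² − 2·10·5·cos(60°) = 75, so LM = 5·√3.
Step 2: By the inverse law of cosines on triangle GLM: cos(∠GLM) = (10² + (5·√3)² − 5²) / (2·10·5·√3) = 150/173.21 = 0.866, so ∠GLM = 30°.

Therefore, the measure of angle ∠GLM = 30°.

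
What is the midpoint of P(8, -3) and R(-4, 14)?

The midpoint is the average of the coordinates:
x: (8 + -4)/2 = 2
y: (-3 + 14)/2 = 11/2
Midpoint = (2, 11/2)

(2, 11/2)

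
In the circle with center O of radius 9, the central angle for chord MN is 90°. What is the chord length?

Chord length = 2r sin(θ/2)
= 2 × 9 × sin(90°/2)
= 2 × 9 × sin(45°)
= 9*sqrt(2)

9*sqrt(2)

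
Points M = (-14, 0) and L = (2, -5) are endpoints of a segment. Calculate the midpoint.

The midpoint is the point halfway along the segment.
Move half the horizontal distance: -14 + (2 - -14)/2 = -14 + 16/2 = -6
Move half the vertical distance: 0 + (-5 - 0)/2 = 0 + -5/2 = -5/2
Midpoint = (-6, -5/2)

(-6, -5/2)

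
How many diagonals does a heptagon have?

The number of diagonals in an n-gon is n(n - 3)/2.
For n = 7: 7(7 - 3)/2 = 7 × 4 / 2 = 14.

14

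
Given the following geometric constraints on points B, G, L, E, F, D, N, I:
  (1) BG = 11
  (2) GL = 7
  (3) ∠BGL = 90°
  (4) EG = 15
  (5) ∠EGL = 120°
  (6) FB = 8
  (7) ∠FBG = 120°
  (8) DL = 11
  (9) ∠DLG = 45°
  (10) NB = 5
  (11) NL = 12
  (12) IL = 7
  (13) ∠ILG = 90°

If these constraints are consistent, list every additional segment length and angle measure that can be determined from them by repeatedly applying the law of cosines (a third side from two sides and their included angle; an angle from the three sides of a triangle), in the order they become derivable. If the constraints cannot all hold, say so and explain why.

The constraints are consistent. Derivable facts, in order:
After 1 step:
- BL = √170
- GD ≈ 7.82
- GF ≈ 16.52
- GI = 7·√2
- LE ≈ 19.47
After 2 steps:
- ∠BFG = 35.21°
- ∠BGF = 24.79°
- ∠BLG = 57.53°
- ∠BLN = 22.55°
- ∠BNL = 90.48°
- ∠DGL = 95.71°
- ∠ELG = 41.86°
- ∠GBL = 32.47°
- ∠GDL = 39.29°
- ∠GEL = 18.14°
- ∠GIL = 45°
- ∠IGL = 45°
- ∠LBN = 66.97°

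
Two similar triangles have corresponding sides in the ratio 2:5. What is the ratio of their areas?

Area ratio = (side ratio)^2 = (2/5)^2 = 4:25.

4:25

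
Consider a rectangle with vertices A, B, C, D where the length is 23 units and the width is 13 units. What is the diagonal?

Using the Pythagorean theorem:
d² = 23² + 13² = 529 + 169 = 698
d = sqrt(698)

sqrt(698)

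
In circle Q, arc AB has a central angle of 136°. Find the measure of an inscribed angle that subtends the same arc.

An inscribed angle intercepts an arc from a point on the circle, while the central angle intercepts the same arc from the center.
The inscribed angle is always half the central angle: 136° / 2 = 68°.

68°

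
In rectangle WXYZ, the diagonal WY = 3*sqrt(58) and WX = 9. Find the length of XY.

The diagonal of a rectangle forms a right triangle with the two sides.
Rearranging the Pythagorean theorem: missing side = sqrt(d^2 - known^2).
= sqrt(522 - 81) = sqrt(441) = 21.

21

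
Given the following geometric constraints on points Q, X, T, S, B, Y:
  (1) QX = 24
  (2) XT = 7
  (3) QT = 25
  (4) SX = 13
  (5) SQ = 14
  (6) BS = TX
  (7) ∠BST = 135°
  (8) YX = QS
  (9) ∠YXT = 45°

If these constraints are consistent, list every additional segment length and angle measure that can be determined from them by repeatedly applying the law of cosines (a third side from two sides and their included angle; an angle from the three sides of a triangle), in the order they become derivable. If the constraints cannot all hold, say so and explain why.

The constraints are consistent. Derivable facts, in order:
After 1 step:
- TY ≈ 10.32
- ∠QSX = 125.43°
- ∠QTX = 73.74°
- ∠QXS = 28.38°
- ∠QXT = 90°
- ∠SQX = 26.19°
- ∠TQX = 16.26°
After 2 steps:
- ∠TYX = 28.68°
- ∠XTY = 106.32°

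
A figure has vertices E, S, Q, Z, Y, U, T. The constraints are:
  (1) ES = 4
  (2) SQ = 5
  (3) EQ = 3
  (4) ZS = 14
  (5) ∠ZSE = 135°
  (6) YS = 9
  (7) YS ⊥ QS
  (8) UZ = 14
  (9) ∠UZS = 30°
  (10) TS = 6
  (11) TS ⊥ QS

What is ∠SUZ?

Step 1: By the law of cosines on triangle UZS: US² = 14² + 14² − 2·14·14·cos(30°) = 52.52, so US ≈ 7.25.
Step 2: By the inverse law of cosines on triangle SUZ: cos(∠SUZ) = (7.25² + 14² − 14²) / (2·7.25·14) = 52.52/202.91 = 0.2588, so ∠SUZ = 75°.

Therefore, the measure of angle ∠SUZ = 75°.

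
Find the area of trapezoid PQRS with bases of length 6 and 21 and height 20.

A trapezoid's area equals the midsegment times the height.
The midsegment is (6 + 21) / 2 = 27/2.
Area = 27/2 * 20 = 270.

270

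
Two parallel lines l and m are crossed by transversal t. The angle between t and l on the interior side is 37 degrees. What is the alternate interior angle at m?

Alternate interior angles lie on opposite sides of the transversal, between the parallel lines.
By the alternate interior angle theorem, they are equal: 37 degrees.

37 degrees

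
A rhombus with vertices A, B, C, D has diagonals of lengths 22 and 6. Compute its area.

Area = (22 * 6) / 2 = 132 / 2 = 66

66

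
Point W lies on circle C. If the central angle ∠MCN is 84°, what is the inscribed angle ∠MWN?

An inscribed angle intercepts an arc from a point on the circle, while the central angle intercepts the same arc from the center.
The inscribed angle is always half the central angle: 84° / 2 = 42°.

42°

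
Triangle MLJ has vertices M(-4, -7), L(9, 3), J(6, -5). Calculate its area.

The Shoelace formula computes the area from vertex coordinates by summing cross products.
For vertices (-4,-7), (9,3), (6,-5):
Signed sum = -4*3 - 9*-7 + 9*-5 - 6*3 + 6*-7 - -4*-5
= 51 + -63 + -62 = -74
Area = (1/2)|-74| = 37.

37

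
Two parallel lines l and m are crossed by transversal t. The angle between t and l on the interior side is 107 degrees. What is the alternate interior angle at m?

Alternate interior angles lie on opposite sides of the transversal, between the parallel lines.
By the alternate interior angle theorem, they are equal: 107 degrees.

107 degrees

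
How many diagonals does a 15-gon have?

The number of diagonals in an n-gon is n(n - 3)/2.
For n = 15: 15(15 - 3)/2 = 15 × 12 / 2 = 90.

90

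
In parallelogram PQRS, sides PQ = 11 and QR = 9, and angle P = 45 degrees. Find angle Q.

In a parallelogram, consecutive angles are supplementary (sum to 180°).
angle Q = 180 - angle P
angle Q = 180 - 45
angle Q = 135 degrees

135 degrees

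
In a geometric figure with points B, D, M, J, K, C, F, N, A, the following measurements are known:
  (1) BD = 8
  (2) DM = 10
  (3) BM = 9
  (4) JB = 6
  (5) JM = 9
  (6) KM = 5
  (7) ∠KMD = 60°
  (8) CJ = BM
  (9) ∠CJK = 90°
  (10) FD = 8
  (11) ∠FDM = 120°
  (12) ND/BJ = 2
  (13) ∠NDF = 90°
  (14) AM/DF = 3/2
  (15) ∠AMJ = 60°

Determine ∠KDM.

Step 1: By the law of cosines on triangle DMK: DK² = 10² + 5² − 2·10·5·cos(60°) = 75, so DK = 5·√3.
Step 2: By the inverse law of cosines on triangle KDM: cos(∠KDM) = ((5·√3)² + 10² − 5²) / (2·5·√3·10) = 150/173.21 = 0.866, so ∠KDM = 30°.

Therefore, the measure of angle ∠KDM = 30°.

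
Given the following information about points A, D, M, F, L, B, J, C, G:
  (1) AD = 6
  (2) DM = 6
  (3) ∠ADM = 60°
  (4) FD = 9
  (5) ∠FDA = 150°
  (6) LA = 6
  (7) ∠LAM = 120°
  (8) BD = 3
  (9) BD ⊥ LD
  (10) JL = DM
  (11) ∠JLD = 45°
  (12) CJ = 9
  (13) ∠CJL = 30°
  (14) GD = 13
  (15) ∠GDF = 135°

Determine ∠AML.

Step 1: By the law of cosines on triangle MDA: MA² = 6² + 6² − 2·6·6·cos(60°) = 36, so MA = 6.
Step 2: By the law of cosines on triangle MAL: ML² = 6² + 6² − 2·6·6·cos(120°) = 108, so ML = 6·√3.
Step 3: By the inverse law of cosines on triangle AML: cos(∠AML) = (6² + (6·√3)² − 6²) / (2·6·6·√3) = 108/124.71 = 0.866, so ∠AML = 30°.

Therefore, the measure of angle ∠AML = 30°.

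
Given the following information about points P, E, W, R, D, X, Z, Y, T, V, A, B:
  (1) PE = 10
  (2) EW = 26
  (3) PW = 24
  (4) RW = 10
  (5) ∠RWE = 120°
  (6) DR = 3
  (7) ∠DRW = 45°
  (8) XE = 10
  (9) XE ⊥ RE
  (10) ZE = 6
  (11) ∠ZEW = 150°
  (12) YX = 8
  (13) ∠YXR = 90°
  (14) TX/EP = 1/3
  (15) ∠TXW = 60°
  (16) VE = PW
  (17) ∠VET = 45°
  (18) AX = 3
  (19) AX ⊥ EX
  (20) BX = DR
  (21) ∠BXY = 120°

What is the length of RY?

Step 1: By the law of cosines on triangle EWR: ER² = 26² + 10² − 2·26·10·cos(120°) = 1036, so ER ≈ 32.19.
Step 2: By the law of cosines on triangle XER: XR² = 10² + 32.19² − 2·10·32.19·cos(90°) = 1136, so XR = 4·√71.
Step 3: By the law of cosines on triangle RXY: RY² = (4·√71)² + 8² − 2·4·√71·8·cos(90°) = 1200, so RY = 20·√3.

Therefore, the length of RY = 20·√3.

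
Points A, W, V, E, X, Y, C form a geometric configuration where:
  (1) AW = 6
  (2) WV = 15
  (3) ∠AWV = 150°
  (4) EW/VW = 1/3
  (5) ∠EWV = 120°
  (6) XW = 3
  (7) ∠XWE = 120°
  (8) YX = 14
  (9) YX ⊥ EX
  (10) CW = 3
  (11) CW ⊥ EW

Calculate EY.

From the given relations: EW = 1/3·VW = 1/3·15 = 5.
Step 1: By the law of cosines on triangle EWX: EX² = 5² + 3² − 2·5·3·cos(120°) = 49, so EX = 7.
Step 2: By the law of cosines on triangle EXY: EY² = 7² + 14² − 2·7·14·cos(90°) = 245, so EY = 7·√5.

Therefore, the length of EY = 7·√5.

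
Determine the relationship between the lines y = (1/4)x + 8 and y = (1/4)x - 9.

Slope of line 1: m1 = 1/4
Slope of line 2: m2 = 1/4
m1 = m2, so the lines are parallel.

Parallel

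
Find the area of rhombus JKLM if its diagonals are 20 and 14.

The diagonals of a rhombus divide it into four right triangles.
Each triangle has legs 20/ 2 = 10 and 14/2 = 7, so each has area (1/2)*10*7 = 35.
Four such triangles give total area = (d1 * d2) / 2 = 140.

140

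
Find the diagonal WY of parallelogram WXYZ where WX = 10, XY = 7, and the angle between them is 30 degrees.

Using the law of cosines:
d^2 = 10^2 + 7^2 - 2(10)(7)cos(30 degrees)
d^2 = 100 + 49 - 140*sqrt(3)/2
d^2 = 149 - 70*sqrt(3)
d = sqrt(149 - 70*sqrt(3))

sqrt(149 - 70*sqrt(3))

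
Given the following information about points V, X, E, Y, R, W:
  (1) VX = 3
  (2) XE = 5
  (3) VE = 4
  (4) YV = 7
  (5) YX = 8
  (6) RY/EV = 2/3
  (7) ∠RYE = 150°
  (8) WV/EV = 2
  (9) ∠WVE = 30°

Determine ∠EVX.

Step 1: By the inverse law of cosines on triangle EVX: cos(∠EVX) = (4² + 3² − 5²) / (2·4·3) = 0/24 = 0, so ∠EVX = 90°.

Therefore, the measure of angle ∠EVX = 90°.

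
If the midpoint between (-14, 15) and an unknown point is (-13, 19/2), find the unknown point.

Using the midpoint formula: M = ((x1 + x2)/2, (y1 + y2)/2)
We know M = (-13, 19/2) and C = (-14, 15)
For x: -13 = (-14 + x2)/2, so x2 = 2*-13 - -14 = -12
For y: 19/2 = (15 + y2)/2, so y2 = 2*19/2 - 15 = 4
D = (-12, 4)

(-12, 4)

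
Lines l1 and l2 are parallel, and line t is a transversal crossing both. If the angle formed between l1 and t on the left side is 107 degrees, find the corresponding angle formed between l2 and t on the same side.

Corresponding angles formed by parallel lines and a transversal are equal.
The given angle is 107 degrees.
The corresponding angle = 107 degrees.

107 degrees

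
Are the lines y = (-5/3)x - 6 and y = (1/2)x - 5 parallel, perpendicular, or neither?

Slope of line 1: m1 = -5/3
Slope of line 2: m2 = 1/2
m1 != m2 and m1*m2 = -5/6 != -1. Neither.

Neither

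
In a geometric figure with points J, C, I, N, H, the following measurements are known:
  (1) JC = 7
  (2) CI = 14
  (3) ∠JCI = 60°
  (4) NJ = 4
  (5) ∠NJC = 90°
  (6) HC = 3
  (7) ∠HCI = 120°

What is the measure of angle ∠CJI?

Step 1: By the law of cosines on triangle JCI: JI² = 7² + 14² − 2·7·14·cos(60°) = 147, so JI = 7·√3.
Step 2: By the inverse law of cosines on triangle CJI: cos(∠CJI) = (7² + (7·√3)² − 14²) / (2·7·7·√3) = 0/169.74 = 0, so ∠CJI = 90°.

Therefore, the measure of angle ∠CJI = 90°.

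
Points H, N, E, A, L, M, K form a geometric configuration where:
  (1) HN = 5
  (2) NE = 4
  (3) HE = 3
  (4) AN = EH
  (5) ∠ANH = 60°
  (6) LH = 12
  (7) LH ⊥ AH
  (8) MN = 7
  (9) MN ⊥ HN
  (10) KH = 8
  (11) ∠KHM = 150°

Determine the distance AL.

From the given relations: AN = EH = 3.
Step 1: By the law of cosines on triangle HNA: HA² = 5² + 3² − 2·5·3·cos(60°) = 19, so HA = √19.
Step 2: By the law of cosines on triangle AHL: AL² = √19² + 12² − 2·√19·12·cos(90°) = 163, so AL = √163.

Therefore, the length of AL = √163.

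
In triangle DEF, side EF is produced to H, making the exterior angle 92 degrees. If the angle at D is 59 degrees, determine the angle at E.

The exterior angle theorem states that an exterior angle equals the sum of the two non-adjacent interior angles.
So 92 = 59 + angle E, which gives angle E = 92 - 59 = 33 degrees.

33 degrees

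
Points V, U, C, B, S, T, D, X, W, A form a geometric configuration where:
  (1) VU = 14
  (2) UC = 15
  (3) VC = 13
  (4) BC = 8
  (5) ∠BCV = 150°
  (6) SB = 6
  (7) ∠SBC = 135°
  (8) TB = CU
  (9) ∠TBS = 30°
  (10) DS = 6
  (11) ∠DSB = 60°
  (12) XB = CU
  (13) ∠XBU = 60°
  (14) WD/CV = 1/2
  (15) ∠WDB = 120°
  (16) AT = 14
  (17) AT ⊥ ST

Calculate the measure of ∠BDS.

Step 1: By the law of cosines on triangle DSB: DB² = 6² + 6² − 2·6·6·cos(60°) = 36, so DB = 6.
Step 2: By the inverse law of cosines on triangle BDS: cos(∠BDS) = (6² + 6² − 6²) / (2·6·6) = 36/72 = 0.5, so ∠BDS = 60°.

Therefore, the measure of angle ∠BDS = 60°.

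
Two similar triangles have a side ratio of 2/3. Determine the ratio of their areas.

The ratio of areas of similar triangles equals the square of the side ratio.
Side ratio = 2:3
Area ratio = (2/3)^2 = 4/9 = 4:9

4:9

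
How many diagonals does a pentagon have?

Total line segments between 5 vertices = C(5,2) = 10.
Subtract the 5 sides: 10 - 5 = 5 diagonals.

5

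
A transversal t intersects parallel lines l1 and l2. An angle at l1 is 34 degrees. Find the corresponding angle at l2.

When a transversal crosses parallel lines, angles in the same position at each intersection are called corresponding angles.
These are always equal, so the answer is 34 degrees.

34 degrees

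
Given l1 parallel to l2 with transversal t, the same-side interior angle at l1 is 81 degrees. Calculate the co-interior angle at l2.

Co-interior angles sum to 180: 180 - 81 = 99 degrees.

99 degrees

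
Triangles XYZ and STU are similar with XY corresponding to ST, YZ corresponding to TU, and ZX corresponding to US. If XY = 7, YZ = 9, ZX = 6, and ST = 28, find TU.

k = 28/7 = 4. TU = 4 * 9 = 36.

36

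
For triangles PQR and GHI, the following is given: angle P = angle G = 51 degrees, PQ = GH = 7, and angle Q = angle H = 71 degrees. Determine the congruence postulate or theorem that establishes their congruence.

The given information provides:
angle P = angle G = 51 degrees, PQ = GH = 7, and angle Q = angle H = 71 degrees
This matches the ASA congruence theorem.
Two pairs of corresponding angles and the included side are equal (Angle-Side-Angle).

ASA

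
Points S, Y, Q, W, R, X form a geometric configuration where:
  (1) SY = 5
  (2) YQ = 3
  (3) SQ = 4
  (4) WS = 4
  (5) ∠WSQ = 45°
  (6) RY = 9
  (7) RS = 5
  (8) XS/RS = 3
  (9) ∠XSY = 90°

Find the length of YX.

From the given relations: XS = 3·RS = 3·5 = 15.
Step 1: By the law of cosines on triangle YSX: YX² = 5² + 15² − 2·5·15·cos(90°) = 250, so YX = 5·√10.

Therefore, the length of YX = 5·√10.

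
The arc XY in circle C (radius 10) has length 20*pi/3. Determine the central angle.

The full circumference is 2πr = 20*pi.
The arc is 20*pi/3 / 20*pi = 1/3 of the full circle.
So the central angle = 1/3 × 360° = 120°.

120°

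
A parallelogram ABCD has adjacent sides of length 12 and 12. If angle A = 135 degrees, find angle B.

Consecutive angles are supplementary: angle B = 180 - 135 = 45 degrees.

45 degrees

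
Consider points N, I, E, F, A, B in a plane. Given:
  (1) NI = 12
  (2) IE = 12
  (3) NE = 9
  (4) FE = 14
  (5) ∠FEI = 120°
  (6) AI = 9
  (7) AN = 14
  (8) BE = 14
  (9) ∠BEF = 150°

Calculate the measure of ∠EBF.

Step 1: By the law of cosines on triangle BEF: BF² = 14² + 14² − 2·14·14·cos(150°) = 731.48, so BF ≈ 27.05.
Step 2: By the inverse law of cosines on triangle EBF: cos(∠EBF) = (14² + 27.05² − 14²) / (2·14·27.05) = 731.48/757.29 = 0.9659, so ∠EBF = 15°.

Therefore, the measure of angle ∠EBF = 15°.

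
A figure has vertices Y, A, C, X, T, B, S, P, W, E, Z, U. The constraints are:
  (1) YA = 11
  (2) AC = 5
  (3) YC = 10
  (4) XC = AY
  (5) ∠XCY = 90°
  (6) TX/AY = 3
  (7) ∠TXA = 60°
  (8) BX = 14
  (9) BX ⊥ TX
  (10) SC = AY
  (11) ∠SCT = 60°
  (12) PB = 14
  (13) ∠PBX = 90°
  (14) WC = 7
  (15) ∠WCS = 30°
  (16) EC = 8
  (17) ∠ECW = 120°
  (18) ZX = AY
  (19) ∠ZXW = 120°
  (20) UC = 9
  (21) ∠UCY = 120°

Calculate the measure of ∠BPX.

Step 1: By the law of cosines on triangle PBX: PX² = 14² + 14² − 2·14·14·cos(90°) = 392, so PX = 14·√2.
Step 2: By the inverse law of cosines on triangle BPX: cos(∠BPX) = (14² + (14·√2)² − 14²) / (2·14·14·√2) = 392/554.37 = 0.7071, so ∠BPX = 45°.

Therefore, the measure of angle ∠BPX = 45°.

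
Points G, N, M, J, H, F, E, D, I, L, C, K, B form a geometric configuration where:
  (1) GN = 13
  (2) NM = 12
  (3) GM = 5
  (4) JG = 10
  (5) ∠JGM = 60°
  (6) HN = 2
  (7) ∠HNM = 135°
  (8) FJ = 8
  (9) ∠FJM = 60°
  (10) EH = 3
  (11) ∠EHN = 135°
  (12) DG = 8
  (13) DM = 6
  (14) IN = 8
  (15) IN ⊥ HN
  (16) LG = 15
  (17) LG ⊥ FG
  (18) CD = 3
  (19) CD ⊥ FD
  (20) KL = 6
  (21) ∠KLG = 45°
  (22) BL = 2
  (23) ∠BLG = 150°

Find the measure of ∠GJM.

Step 1: By the law of cosines on triangle JGM: JM² = 10² + 5² − 2·10·5·cos(60°) = 75, so JM = 5·√3.
Step 2: By the inverse law of cosines on triangle GJM: cos(∠GJM) = (10² + (5·√3)² − 5²) / (2·10·5·√3) = 150/173.21 = 0.866, so ∠GJM = 30°.

Therefore, the measure of angle ∠GJM = 30°.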